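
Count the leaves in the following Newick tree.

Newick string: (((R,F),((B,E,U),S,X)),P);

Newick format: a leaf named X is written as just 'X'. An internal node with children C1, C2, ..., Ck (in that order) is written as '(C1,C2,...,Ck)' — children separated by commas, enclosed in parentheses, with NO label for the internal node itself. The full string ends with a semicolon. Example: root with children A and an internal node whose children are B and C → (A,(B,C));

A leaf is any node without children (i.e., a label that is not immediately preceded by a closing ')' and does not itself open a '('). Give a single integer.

Answer: 8

Derivation:
Newick: (((R,F),((B,E,U),S,X)),P);
Scan left-to-right; a leaf is any maximal label run not followed by '(':
  pos 3: leaf 'R' → count = 1
  pos 5: leaf 'F' → count = 2
  pos 10: leaf 'B' → count = 3
  pos 12: leaf 'E' → count = 4
  pos 14: leaf 'U' → count = 5
  pos 17: leaf 'S' → count = 6
  pos 19: leaf 'X' → count = 7
  pos 23: leaf 'P' → count = 8
Total leaves: 8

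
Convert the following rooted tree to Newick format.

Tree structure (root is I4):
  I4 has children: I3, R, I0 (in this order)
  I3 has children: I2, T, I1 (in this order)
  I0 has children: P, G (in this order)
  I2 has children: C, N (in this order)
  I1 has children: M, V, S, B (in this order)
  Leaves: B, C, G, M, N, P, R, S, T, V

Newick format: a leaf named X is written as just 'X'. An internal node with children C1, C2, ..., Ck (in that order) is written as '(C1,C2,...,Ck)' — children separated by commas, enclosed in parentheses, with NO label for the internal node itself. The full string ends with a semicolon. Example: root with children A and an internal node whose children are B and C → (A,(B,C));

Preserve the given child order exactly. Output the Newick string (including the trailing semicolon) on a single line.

internal I4 with children ['I3', 'R', 'I0']
  internal I3 with children ['I2', 'T', 'I1']
    internal I2 with children ['C', 'N']
      leaf 'C' → 'C'
      leaf 'N' → 'N'
    → '(C,N)'
    leaf 'T' → 'T'
    internal I1 with children ['M', 'V', 'S', 'B']
      leaf 'M' → 'M'
      leaf 'V' → 'V'
      leaf 'S' → 'S'
      leaf 'B' → 'B'
    → '(M,V,S,B)'
  → '((C,N),T,(M,V,S,B))'
  leaf 'R' → 'R'
  internal I0 with children ['P', 'G']
    leaf 'P' → 'P'
    leaf 'G' → 'G'
  → '(P,G)'
→ '(((C,N),T,(M,V,S,B)),R,(P,G))'
Final: (((C,N),T,(M,V,S,B)),R,(P,G));

Answer: (((C,N),T,(M,V,S,B)),R,(P,G));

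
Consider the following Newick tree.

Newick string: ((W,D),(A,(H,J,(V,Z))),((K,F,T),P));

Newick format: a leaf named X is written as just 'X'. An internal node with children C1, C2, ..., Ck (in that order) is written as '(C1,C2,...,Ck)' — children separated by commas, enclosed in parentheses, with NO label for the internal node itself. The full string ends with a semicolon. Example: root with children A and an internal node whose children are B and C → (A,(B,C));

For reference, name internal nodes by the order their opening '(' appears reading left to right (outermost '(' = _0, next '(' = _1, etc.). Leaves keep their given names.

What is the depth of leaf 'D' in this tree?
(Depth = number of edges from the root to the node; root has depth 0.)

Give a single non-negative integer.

Answer: 2

Derivation:
Newick: ((W,D),(A,(H,J,(V,Z))),((K,F,T),P));
Naming internals by '(' encounter order: outermost '(' = _0, next = _1, ...
Query node: D
Path from root: _0 -> _1 -> D
Depth of D: 2 (number of edges from root)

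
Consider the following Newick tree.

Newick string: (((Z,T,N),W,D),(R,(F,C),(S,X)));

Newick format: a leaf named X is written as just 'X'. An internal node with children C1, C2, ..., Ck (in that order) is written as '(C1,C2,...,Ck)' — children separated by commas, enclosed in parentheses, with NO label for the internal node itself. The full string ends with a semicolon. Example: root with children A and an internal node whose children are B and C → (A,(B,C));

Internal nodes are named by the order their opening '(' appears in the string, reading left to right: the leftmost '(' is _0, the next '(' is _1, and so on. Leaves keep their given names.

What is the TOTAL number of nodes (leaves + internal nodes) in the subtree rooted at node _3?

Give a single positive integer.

Answer: 8

Derivation:
Newick: (((Z,T,N),W,D),(R,(F,C),(S,X)));
Locate _3: it is the '(' at position 15 (the 4th '(' reading left to right).
Query: subtree rooted at _3
_3: subtree_size = 1 + 7
  R: subtree_size = 1 + 0
  _4: subtree_size = 1 + 2
    F: subtree_size = 1 + 0
    C: subtree_size = 1 + 0
  _5: subtree_size = 1 + 2
    S: subtree_size = 1 + 0
    X: subtree_size = 1 + 0
Total subtree size of _3: 8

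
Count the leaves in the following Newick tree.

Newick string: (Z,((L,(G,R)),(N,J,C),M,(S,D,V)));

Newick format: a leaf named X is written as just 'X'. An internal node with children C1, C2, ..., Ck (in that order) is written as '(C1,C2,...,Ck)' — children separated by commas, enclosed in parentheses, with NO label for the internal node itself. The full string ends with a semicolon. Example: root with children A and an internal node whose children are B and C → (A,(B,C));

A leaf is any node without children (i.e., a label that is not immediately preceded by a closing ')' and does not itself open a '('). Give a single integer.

Answer: 11

Derivation:
Newick: (Z,((L,(G,R)),(N,J,C),M,(S,D,V)));
Scan left-to-right; a leaf is any maximal label run not followed by '(':
  pos 1: leaf 'Z' → count = 1
  pos 5: leaf 'L' → count = 2
  pos 8: leaf 'G' → count = 3
  pos 10: leaf 'R' → count = 4
  pos 15: leaf 'N' → count = 5
  pos 17: leaf 'J' → count = 6
  pos 19: leaf 'C' → count = 7
  pos 22: leaf 'M' → count = 8
  pos 25: leaf 'S' → count = 9
  pos 27: leaf 'D' → count = 10
  pos 29: leaf 'V' → count = 11
Total leaves: 11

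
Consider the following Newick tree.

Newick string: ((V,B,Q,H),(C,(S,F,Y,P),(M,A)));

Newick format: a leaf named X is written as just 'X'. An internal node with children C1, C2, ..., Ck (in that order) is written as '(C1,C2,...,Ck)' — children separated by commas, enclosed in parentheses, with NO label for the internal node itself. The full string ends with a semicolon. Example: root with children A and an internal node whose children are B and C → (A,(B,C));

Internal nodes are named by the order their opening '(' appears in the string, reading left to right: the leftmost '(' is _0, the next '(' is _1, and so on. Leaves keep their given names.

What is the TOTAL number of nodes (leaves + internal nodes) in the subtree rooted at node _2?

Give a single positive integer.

Newick: ((V,B,Q,H),(C,(S,F,Y,P),(M,A)));
Locate _2: it is the '(' at position 11 (the 3rd '(' reading left to right).
Query: subtree rooted at _2
_2: subtree_size = 1 + 9
  C: subtree_size = 1 + 0
  _3: subtree_size = 1 + 4
    S: subtree_size = 1 + 0
    F: subtree_size = 1 + 0
    Y: subtree_size = 1 + 0
    P: subtree_size = 1 + 0
  _4: subtree_size = 1 + 2
    M: subtree_size = 1 + 0
    A: subtree_size = 1 + 0
Total subtree size of _2: 10

Answer: 10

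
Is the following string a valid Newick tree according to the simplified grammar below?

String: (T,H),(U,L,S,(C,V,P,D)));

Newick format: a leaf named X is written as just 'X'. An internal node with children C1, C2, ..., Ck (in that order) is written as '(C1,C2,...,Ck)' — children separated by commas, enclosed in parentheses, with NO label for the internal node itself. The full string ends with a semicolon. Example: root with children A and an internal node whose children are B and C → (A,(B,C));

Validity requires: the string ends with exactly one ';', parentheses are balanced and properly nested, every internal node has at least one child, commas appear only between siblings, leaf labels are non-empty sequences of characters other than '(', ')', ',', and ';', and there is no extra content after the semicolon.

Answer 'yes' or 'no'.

Answer: no

Derivation:
Input: (T,H),(U,L,S,(C,V,P,D)));
Paren balance: 3 '(' vs 4 ')' MISMATCH
Ends with single ';': True
Full parse: FAILS (extra content after tree at pos 5)
Valid: False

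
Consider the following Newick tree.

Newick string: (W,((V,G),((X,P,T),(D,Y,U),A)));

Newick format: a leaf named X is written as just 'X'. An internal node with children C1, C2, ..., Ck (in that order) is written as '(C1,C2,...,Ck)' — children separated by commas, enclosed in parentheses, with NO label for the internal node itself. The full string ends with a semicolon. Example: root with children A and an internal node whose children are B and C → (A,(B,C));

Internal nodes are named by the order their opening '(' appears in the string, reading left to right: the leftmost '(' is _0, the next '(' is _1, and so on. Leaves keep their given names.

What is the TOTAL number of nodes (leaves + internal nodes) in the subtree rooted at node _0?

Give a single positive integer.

Answer: 16

Derivation:
Newick: (W,((V,G),((X,P,T),(D,Y,U),A)));
Locate _0: it is the '(' at position 0 (the 1st '(' reading left to right).
Query: subtree rooted at _0
_0: subtree_size = 1 + 15
  W: subtree_size = 1 + 0
  _1: subtree_size = 1 + 13
    _2: subtree_size = 1 + 2
      V: subtree_size = 1 + 0
      G: subtree_size = 1 + 0
    _3: subtree_size = 1 + 9
      _4: subtree_size = 1 + 3
        X: subtree_size = 1 + 0
        P: subtree_size = 1 + 0
        T: subtree_size = 1 + 0
      _5: subtree_size = 1 + 3
        D: subtree_size = 1 + 0
        Y: subtree_size = 1 + 0
        U: subtree_size = 1 + 0
      A: subtree_size = 1 + 0
Total subtree size of _0: 16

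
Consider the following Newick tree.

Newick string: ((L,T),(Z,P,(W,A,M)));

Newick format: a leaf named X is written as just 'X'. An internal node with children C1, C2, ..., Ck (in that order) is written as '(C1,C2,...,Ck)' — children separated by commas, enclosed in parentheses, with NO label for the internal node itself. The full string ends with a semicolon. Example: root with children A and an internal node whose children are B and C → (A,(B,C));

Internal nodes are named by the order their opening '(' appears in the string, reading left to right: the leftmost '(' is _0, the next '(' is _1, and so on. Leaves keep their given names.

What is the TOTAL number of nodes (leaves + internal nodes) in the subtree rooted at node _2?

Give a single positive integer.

Newick: ((L,T),(Z,P,(W,A,M)));
Locate _2: it is the '(' at position 7 (the 3rd '(' reading left to right).
Query: subtree rooted at _2
_2: subtree_size = 1 + 6
  Z: subtree_size = 1 + 0
  P: subtree_size = 1 + 0
  _3: subtree_size = 1 + 3
    W: subtree_size = 1 + 0
    A: subtree_size = 1 + 0
    M: subtree_size = 1 + 0
Total subtree size of _2: 7

Answer: 7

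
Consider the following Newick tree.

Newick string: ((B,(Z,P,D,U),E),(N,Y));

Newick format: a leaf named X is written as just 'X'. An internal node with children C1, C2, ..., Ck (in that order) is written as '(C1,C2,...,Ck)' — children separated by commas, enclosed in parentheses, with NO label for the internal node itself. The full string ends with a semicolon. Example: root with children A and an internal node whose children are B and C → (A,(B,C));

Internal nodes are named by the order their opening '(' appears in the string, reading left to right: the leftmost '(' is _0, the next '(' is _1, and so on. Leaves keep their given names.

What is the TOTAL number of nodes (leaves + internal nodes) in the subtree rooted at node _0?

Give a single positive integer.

Answer: 12

Derivation:
Newick: ((B,(Z,P,D,U),E),(N,Y));
Locate _0: it is the '(' at position 0 (the 1st '(' reading left to right).
Query: subtree rooted at _0
_0: subtree_size = 1 + 11
  _1: subtree_size = 1 + 7
    B: subtree_size = 1 + 0
    _2: subtree_size = 1 + 4
      Z: subtree_size = 1 + 0
      P: subtree_size = 1 + 0
      D: subtree_size = 1 + 0
      U: subtree_size = 1 + 0
    E: subtree_size = 1 + 0
  _3: subtree_size = 1 + 2
    N: subtree_size = 1 + 0
    Y: subtree_size = 1 + 0
Total subtree size of _0: 12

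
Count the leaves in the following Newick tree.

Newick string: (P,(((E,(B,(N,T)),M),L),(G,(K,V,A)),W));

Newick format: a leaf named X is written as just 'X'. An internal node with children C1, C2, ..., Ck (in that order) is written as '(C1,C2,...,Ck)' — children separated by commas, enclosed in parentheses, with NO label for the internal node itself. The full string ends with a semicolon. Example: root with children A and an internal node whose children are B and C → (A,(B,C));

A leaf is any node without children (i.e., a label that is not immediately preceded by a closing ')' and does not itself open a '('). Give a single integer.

Answer: 12

Derivation:
Newick: (P,(((E,(B,(N,T)),M),L),(G,(K,V,A)),W));
Scan left-to-right; a leaf is any maximal label run not followed by '(':
  pos 1: leaf 'P' → count = 1
  pos 6: leaf 'E' → count = 2
  pos 9: leaf 'B' → count = 3
  pos 12: leaf 'N' → count = 4
  pos 14: leaf 'T' → count = 5
  pos 18: leaf 'M' → count = 6
  pos 21: leaf 'L' → count = 7
  pos 25: leaf 'G' → count = 8
  pos 28: leaf 'K' → count = 9
  pos 30: leaf 'V' → count = 10
  pos 32: leaf 'A' → count = 11
  pos 36: leaf 'W' → count = 12
Total leaves: 12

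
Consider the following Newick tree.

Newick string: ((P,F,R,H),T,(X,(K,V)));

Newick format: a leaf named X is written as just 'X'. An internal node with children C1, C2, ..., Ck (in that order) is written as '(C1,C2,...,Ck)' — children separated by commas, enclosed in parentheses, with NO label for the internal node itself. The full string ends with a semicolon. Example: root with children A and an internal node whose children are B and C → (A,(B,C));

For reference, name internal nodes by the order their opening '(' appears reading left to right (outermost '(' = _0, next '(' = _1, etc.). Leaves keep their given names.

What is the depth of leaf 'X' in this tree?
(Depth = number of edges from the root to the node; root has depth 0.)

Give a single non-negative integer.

Newick: ((P,F,R,H),T,(X,(K,V)));
Naming internals by '(' encounter order: outermost '(' = _0, next = _1, ...
Query node: X
Path from root: _0 -> _2 -> X
Depth of X: 2 (number of edges from root)

Answer: 2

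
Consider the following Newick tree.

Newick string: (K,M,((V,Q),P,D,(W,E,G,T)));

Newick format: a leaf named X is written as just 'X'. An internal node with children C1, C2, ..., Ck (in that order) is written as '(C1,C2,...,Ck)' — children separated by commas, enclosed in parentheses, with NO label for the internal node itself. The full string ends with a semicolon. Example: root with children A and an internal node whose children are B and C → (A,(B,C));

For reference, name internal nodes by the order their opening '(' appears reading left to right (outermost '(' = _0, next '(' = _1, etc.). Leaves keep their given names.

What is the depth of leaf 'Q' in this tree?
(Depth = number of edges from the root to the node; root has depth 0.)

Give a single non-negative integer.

Answer: 3

Derivation:
Newick: (K,M,((V,Q),P,D,(W,E,G,T)));
Naming internals by '(' encounter order: outermost '(' = _0, next = _1, ...
Query node: Q
Path from root: _0 -> _1 -> _2 -> Q
Depth of Q: 3 (number of edges from root)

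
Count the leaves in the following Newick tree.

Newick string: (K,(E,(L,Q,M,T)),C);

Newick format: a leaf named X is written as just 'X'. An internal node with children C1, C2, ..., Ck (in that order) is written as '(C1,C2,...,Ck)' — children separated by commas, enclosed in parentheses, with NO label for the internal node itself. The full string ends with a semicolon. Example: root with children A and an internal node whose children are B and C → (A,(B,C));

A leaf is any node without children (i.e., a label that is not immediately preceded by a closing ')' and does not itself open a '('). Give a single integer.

Answer: 7

Derivation:
Newick: (K,(E,(L,Q,M,T)),C);
Scan left-to-right; a leaf is any maximal label run not followed by '(':
  pos 1: leaf 'K' → count = 1
  pos 4: leaf 'E' → count = 2
  pos 7: leaf 'L' → count = 3
  pos 9: leaf 'Q' → count = 4
  pos 11: leaf 'M' → count = 5
  pos 13: leaf 'T' → count = 6
  pos 17: leaf 'C' → count = 7
Total leaves: 7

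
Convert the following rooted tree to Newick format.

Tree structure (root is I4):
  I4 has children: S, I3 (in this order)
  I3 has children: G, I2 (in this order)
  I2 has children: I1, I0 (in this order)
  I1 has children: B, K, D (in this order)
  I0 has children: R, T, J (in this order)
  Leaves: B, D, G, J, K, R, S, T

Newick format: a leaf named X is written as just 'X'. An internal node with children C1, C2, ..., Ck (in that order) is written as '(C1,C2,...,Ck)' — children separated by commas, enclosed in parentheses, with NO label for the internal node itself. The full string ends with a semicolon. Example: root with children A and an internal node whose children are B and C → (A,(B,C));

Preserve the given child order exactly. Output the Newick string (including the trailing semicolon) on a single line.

Answer: (S,(G,((B,K,D),(R,T,J))));

Derivation:
internal I4 with children ['S', 'I3']
  leaf 'S' → 'S'
  internal I3 with children ['G', 'I2']
    leaf 'G' → 'G'
    internal I2 with children ['I1', 'I0']
      internal I1 with children ['B', 'K', 'D']
        leaf 'B' → 'B'
        leaf 'K' → 'K'
        leaf 'D' → 'D'
      → '(B,K,D)'
      internal I0 with children ['R', 'T', 'J']
        leaf 'R' → 'R'
        leaf 'T' → 'T'
        leaf 'J' → 'J'
      → '(R,T,J)'
    → '((B,K,D),(R,T,J))'
  → '(G,((B,K,D),(R,T,J)))'
→ '(S,(G,((B,K,D),(R,T,J))))'
Final: (S,(G,((B,K,D),(R,T,J))));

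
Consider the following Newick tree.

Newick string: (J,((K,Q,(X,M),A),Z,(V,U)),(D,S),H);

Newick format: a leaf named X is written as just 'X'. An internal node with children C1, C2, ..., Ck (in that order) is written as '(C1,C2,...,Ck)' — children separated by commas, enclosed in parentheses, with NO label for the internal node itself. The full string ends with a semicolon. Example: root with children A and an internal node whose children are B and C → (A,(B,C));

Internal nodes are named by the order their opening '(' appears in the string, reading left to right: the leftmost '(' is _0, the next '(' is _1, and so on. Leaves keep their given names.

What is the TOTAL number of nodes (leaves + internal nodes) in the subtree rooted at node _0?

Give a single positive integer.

Answer: 18

Derivation:
Newick: (J,((K,Q,(X,M),A),Z,(V,U)),(D,S),H);
Locate _0: it is the '(' at position 0 (the 1st '(' reading left to right).
Query: subtree rooted at _0
_0: subtree_size = 1 + 17
  J: subtree_size = 1 + 0
  _1: subtree_size = 1 + 11
    _2: subtree_size = 1 + 6
      K: subtree_size = 1 + 0
      Q: subtree_size = 1 + 0
      _3: subtree_size = 1 + 2
        X: subtree_size = 1 + 0
        M: subtree_size = 1 + 0
      A: subtree_size = 1 + 0
    Z: subtree_size = 1 + 0
    _4: subtree_size = 1 + 2
      V: subtree_size = 1 + 0
      U: subtree_size = 1 + 0
  _5: subtree_size = 1 + 2
    D: subtree_size = 1 + 0
    S: subtree_size = 1 + 0
  H: subtree_size = 1 + 0
Total subtree size of _0: 18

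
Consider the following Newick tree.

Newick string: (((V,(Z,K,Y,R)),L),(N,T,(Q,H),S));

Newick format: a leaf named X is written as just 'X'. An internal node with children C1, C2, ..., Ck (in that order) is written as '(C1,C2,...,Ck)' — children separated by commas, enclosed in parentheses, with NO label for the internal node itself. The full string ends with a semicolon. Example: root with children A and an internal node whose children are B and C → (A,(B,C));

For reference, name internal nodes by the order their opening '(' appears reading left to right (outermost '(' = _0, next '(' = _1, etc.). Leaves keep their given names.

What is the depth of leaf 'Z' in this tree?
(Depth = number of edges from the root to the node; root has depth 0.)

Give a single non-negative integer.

Answer: 4

Derivation:
Newick: (((V,(Z,K,Y,R)),L),(N,T,(Q,H),S));
Naming internals by '(' encounter order: outermost '(' = _0, next = _1, ...
Query node: Z
Path from root: _0 -> _1 -> _2 -> _3 -> Z
Depth of Z: 4 (number of edges from root)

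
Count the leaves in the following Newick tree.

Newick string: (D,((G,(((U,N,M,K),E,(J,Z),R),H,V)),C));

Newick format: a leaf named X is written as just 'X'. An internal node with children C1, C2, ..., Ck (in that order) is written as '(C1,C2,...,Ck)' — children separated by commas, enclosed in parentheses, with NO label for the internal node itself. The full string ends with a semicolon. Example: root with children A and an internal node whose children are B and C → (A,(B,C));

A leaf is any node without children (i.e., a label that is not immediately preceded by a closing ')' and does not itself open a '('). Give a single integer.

Answer: 13

Derivation:
Newick: (D,((G,(((U,N,M,K),E,(J,Z),R),H,V)),C));
Scan left-to-right; a leaf is any maximal label run not followed by '(':
  pos 1: leaf 'D' → count = 1
  pos 5: leaf 'G' → count = 2
  pos 10: leaf 'U' → count = 3
  pos 12: leaf 'N' → count = 4
  pos 14: leaf 'M' → count = 5
  pos 16: leaf 'K' → count = 6
  pos 19: leaf 'E' → count = 7
  pos 22: leaf 'J' → count = 8
  pos 24: leaf 'Z' → count = 9
  pos 27: leaf 'R' → count = 10
  pos 30: leaf 'H' → count = 11
  pos 32: leaf 'V' → count = 12
  pos 36: leaf 'C' → count = 13
Total leaves: 13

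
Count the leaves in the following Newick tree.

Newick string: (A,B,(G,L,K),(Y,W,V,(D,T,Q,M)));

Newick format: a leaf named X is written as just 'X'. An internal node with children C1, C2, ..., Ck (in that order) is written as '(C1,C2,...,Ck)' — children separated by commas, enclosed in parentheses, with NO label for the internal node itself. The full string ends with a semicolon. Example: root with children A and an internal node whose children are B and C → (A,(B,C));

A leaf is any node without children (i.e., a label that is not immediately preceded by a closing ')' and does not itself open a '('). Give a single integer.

Answer: 12

Derivation:
Newick: (A,B,(G,L,K),(Y,W,V,(D,T,Q,M)));
Scan left-to-right; a leaf is any maximal label run not followed by '(':
  pos 1: leaf 'A' → count = 1
  pos 3: leaf 'B' → count = 2
  pos 6: leaf 'G' → count = 3
  pos 8: leaf 'L' → count = 4
  pos 10: leaf 'K' → count = 5
  pos 14: leaf 'Y' → count = 6
  pos 16: leaf 'W' → count = 7
  pos 18: leaf 'V' → count = 8
  pos 21: leaf 'D' → count = 9
  pos 23: leaf 'T' → count = 10
  pos 25: leaf 'Q' → count = 11
  pos 27: leaf 'M' → count = 12
Total leaves: 12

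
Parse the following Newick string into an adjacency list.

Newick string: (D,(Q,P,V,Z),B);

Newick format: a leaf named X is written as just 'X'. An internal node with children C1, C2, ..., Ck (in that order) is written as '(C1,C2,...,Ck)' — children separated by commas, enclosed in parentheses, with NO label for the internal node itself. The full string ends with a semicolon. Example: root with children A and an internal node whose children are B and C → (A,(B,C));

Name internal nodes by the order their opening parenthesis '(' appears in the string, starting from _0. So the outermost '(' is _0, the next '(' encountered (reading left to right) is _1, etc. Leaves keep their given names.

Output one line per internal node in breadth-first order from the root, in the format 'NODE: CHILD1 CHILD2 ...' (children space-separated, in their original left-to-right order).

Answer: _0: D _1 B
_1: Q P V Z

Derivation:
Input: (D,(Q,P,V,Z),B);
Scanning left-to-right, naming '(' by encounter order:
  pos 0: '(' -> open internal node _0 (depth 1)
  pos 3: '(' -> open internal node _1 (depth 2)
  pos 11: ')' -> close internal node _1 (now at depth 1)
  pos 14: ')' -> close internal node _0 (now at depth 0)
Total internal nodes: 2
BFS adjacency from root:
  _0: D _1 B
  _1: Q P V Z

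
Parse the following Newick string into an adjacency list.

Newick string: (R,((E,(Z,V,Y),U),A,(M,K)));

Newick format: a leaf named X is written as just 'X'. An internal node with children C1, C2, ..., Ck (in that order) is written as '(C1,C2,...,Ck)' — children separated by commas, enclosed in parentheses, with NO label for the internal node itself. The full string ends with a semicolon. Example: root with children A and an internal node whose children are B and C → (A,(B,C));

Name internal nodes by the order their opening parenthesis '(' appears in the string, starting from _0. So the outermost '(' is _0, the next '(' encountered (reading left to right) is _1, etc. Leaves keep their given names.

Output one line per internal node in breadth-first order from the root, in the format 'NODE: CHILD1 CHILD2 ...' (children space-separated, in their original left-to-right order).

Input: (R,((E,(Z,V,Y),U),A,(M,K)));
Scanning left-to-right, naming '(' by encounter order:
  pos 0: '(' -> open internal node _0 (depth 1)
  pos 3: '(' -> open internal node _1 (depth 2)
  pos 4: '(' -> open internal node _2 (depth 3)
  pos 7: '(' -> open internal node _3 (depth 4)
  pos 13: ')' -> close internal node _3 (now at depth 3)
  pos 16: ')' -> close internal node _2 (now at depth 2)
  pos 20: '(' -> open internal node _4 (depth 3)
  pos 24: ')' -> close internal node _4 (now at depth 2)
  pos 25: ')' -> close internal node _1 (now at depth 1)
  pos 26: ')' -> close internal node _0 (now at depth 0)
Total internal nodes: 5
BFS adjacency from root:
  _0: R _1
  _1: _2 A _4
  _2: E _3 U
  _4: M K
  _3: Z V Y

Answer: _0: R _1
_1: _2 A _4
_2: E _3 U
_4: M K
_3: Z V Y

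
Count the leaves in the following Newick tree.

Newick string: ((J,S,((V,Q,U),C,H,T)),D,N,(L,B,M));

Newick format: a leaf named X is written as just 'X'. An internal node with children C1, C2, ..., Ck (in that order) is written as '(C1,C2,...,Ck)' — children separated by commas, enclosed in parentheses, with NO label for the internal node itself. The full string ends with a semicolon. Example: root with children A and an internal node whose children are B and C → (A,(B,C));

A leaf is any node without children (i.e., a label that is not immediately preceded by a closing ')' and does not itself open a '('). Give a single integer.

Answer: 13

Derivation:
Newick: ((J,S,((V,Q,U),C,H,T)),D,N,(L,B,M));
Scan left-to-right; a leaf is any maximal label run not followed by '(':
  pos 2: leaf 'J' → count = 1
  pos 4: leaf 'S' → count = 2
  pos 8: leaf 'V' → count = 3
  pos 10: leaf 'Q' → count = 4
  pos 12: leaf 'U' → count = 5
  pos 15: leaf 'C' → count = 6
  pos 17: leaf 'H' → count = 7
  pos 19: leaf 'T' → count = 8
  pos 23: leaf 'D' → count = 9
  pos 25: leaf 'N' → count = 10
  pos 28: leaf 'L' → count = 11
  pos 30: leaf 'B' → count = 12
  pos 32: leaf 'M' → count = 13
Total leaves: 13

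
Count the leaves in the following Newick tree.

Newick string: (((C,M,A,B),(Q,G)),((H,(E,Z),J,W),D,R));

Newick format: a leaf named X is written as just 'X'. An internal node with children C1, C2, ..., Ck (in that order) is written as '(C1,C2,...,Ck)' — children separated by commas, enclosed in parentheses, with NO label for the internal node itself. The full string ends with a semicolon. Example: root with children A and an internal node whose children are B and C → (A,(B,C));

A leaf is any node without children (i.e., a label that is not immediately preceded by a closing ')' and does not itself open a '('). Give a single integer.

Answer: 13

Derivation:
Newick: (((C,M,A,B),(Q,G)),((H,(E,Z),J,W),D,R));
Scan left-to-right; a leaf is any maximal label run not followed by '(':
  pos 3: leaf 'C' → count = 1
  pos 5: leaf 'M' → count = 2
  pos 7: leaf 'A' → count = 3
  pos 9: leaf 'B' → count = 4
  pos 13: leaf 'Q' → count = 5
  pos 15: leaf 'G' → count = 6
  pos 21: leaf 'H' → count = 7
  pos 24: leaf 'E' → count = 8
  pos 26: leaf 'Z' → count = 9
  pos 29: leaf 'J' → count = 10
  pos 31: leaf 'W' → count = 11
  pos 34: leaf 'D' → count = 12
  pos 36: leaf 'R' → count = 13
Total leaves: 13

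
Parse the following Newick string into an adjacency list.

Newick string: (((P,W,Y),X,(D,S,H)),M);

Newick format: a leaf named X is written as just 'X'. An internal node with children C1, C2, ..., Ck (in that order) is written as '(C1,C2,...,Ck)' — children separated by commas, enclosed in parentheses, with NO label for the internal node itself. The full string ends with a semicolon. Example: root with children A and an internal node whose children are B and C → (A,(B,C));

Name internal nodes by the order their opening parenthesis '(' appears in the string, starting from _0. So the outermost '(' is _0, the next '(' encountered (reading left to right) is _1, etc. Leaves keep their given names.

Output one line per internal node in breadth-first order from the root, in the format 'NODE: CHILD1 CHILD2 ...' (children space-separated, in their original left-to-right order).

Answer: _0: _1 M
_1: _2 X _3
_2: P W Y
_3: D S H

Derivation:
Input: (((P,W,Y),X,(D,S,H)),M);
Scanning left-to-right, naming '(' by encounter order:
  pos 0: '(' -> open internal node _0 (depth 1)
  pos 1: '(' -> open internal node _1 (depth 2)
  pos 2: '(' -> open internal node _2 (depth 3)
  pos 8: ')' -> close internal node _2 (now at depth 2)
  pos 12: '(' -> open internal node _3 (depth 3)
  pos 18: ')' -> close internal node _3 (now at depth 2)
  pos 19: ')' -> close internal node _1 (now at depth 1)
  pos 22: ')' -> close internal node _0 (now at depth 0)
Total internal nodes: 4
BFS adjacency from root:
  _0: _1 M
  _1: _2 X _3
  _2: P W Y
  _3: D S H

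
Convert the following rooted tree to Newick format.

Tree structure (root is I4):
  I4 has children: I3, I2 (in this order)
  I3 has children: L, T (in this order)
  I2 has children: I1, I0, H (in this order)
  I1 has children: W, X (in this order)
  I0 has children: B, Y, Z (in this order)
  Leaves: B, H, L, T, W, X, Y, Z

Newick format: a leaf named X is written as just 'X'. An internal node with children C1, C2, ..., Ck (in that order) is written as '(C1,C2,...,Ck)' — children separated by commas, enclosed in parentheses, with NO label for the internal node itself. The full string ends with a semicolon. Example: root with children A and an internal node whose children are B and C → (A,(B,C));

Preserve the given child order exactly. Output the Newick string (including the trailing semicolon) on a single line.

internal I4 with children ['I3', 'I2']
  internal I3 with children ['L', 'T']
    leaf 'L' → 'L'
    leaf 'T' → 'T'
  → '(L,T)'
  internal I2 with children ['I1', 'I0', 'H']
    internal I1 with children ['W', 'X']
      leaf 'W' → 'W'
      leaf 'X' → 'X'
    → '(W,X)'
    internal I0 with children ['B', 'Y', 'Z']
      leaf 'B' → 'B'
      leaf 'Y' → 'Y'
      leaf 'Z' → 'Z'
    → '(B,Y,Z)'
    leaf 'H' → 'H'
  → '((W,X),(B,Y,Z),H)'
→ '((L,T),((W,X),(B,Y,Z),H))'
Final: ((L,T),((W,X),(B,Y,Z),H));

Answer: ((L,T),((W,X),(B,Y,Z),H));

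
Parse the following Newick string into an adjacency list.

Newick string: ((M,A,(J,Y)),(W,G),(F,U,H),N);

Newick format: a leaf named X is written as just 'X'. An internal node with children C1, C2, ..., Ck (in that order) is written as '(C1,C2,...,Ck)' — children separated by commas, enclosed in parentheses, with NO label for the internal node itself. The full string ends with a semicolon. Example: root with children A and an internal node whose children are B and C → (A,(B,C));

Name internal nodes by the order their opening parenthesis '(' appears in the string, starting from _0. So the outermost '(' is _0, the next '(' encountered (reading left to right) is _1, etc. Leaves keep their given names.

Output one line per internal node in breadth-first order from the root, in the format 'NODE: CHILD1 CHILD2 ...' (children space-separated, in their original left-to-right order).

Input: ((M,A,(J,Y)),(W,G),(F,U,H),N);
Scanning left-to-right, naming '(' by encounter order:
  pos 0: '(' -> open internal node _0 (depth 1)
  pos 1: '(' -> open internal node _1 (depth 2)
  pos 6: '(' -> open internal node _2 (depth 3)
  pos 10: ')' -> close internal node _2 (now at depth 2)
  pos 11: ')' -> close internal node _1 (now at depth 1)
  pos 13: '(' -> open internal node _3 (depth 2)
  pos 17: ')' -> close internal node _3 (now at depth 1)
  pos 19: '(' -> open internal node _4 (depth 2)
  pos 25: ')' -> close internal node _4 (now at depth 1)
  pos 28: ')' -> close internal node _0 (now at depth 0)
Total internal nodes: 5
BFS adjacency from root:
  _0: _1 _3 _4 N
  _1: M A _2
  _3: W G
  _4: F U H
  _2: J Y

Answer: _0: _1 _3 _4 N
_1: M A _2
_3: W G
_4: F U H
_2: J Y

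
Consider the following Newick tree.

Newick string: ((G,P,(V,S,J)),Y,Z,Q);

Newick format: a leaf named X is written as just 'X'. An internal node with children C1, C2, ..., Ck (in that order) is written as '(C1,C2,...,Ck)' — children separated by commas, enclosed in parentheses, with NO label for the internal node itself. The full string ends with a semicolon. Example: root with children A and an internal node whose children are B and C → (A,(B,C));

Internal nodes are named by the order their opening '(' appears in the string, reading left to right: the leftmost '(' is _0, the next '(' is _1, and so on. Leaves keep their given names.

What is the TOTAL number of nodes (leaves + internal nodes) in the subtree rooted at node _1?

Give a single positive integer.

Newick: ((G,P,(V,S,J)),Y,Z,Q);
Locate _1: it is the '(' at position 1 (the 2nd '(' reading left to right).
Query: subtree rooted at _1
_1: subtree_size = 1 + 6
  G: subtree_size = 1 + 0
  P: subtree_size = 1 + 0
  _2: subtree_size = 1 + 3
    V: subtree_size = 1 + 0
    S: subtree_size = 1 + 0
    J: subtree_size = 1 + 0
Total subtree size of _1: 7

Answer: 7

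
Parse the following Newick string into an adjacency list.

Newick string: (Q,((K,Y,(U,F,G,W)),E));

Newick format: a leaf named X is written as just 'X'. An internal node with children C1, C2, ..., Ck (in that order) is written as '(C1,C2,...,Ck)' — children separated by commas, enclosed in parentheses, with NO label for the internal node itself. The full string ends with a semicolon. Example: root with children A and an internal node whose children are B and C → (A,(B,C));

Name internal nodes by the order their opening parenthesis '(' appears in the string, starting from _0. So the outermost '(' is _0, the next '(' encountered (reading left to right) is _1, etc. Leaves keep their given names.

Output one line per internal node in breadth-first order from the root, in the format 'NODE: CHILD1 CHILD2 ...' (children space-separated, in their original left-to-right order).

Answer: _0: Q _1
_1: _2 E
_2: K Y _3
_3: U F G W

Derivation:
Input: (Q,((K,Y,(U,F,G,W)),E));
Scanning left-to-right, naming '(' by encounter order:
  pos 0: '(' -> open internal node _0 (depth 1)
  pos 3: '(' -> open internal node _1 (depth 2)
  pos 4: '(' -> open internal node _2 (depth 3)
  pos 9: '(' -> open internal node _3 (depth 4)
  pos 17: ')' -> close internal node _3 (now at depth 3)
  pos 18: ')' -> close internal node _2 (now at depth 2)
  pos 21: ')' -> close internal node _1 (now at depth 1)
  pos 22: ')' -> close internal node _0 (now at depth 0)
Total internal nodes: 4
BFS adjacency from root:
  _0: Q _1
  _1: _2 E
  _2: K Y _3
  _3: U F G W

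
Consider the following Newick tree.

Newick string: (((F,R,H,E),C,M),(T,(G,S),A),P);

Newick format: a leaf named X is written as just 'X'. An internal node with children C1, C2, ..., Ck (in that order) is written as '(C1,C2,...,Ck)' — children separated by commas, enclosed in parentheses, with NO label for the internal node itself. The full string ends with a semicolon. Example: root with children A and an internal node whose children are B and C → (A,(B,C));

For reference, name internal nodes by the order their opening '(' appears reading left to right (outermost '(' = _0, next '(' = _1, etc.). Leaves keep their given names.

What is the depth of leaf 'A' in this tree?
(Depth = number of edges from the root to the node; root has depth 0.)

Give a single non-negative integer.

Newick: (((F,R,H,E),C,M),(T,(G,S),A),P);
Naming internals by '(' encounter order: outermost '(' = _0, next = _1, ...
Query node: A
Path from root: _0 -> _3 -> A
Depth of A: 2 (number of edges from root)

Answer: 2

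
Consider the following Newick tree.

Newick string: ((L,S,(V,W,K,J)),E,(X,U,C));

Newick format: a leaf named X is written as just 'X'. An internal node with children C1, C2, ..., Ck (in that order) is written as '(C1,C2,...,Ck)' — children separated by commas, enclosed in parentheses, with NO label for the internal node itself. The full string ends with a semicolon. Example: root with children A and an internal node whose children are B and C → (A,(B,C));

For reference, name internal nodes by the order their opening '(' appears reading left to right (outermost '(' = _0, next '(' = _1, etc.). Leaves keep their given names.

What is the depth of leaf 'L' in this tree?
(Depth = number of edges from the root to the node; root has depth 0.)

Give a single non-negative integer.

Answer: 2

Derivation:
Newick: ((L,S,(V,W,K,J)),E,(X,U,C));
Naming internals by '(' encounter order: outermost '(' = _0, next = _1, ...
Query node: L
Path from root: _0 -> _1 -> L
Depth of L: 2 (number of edges from root)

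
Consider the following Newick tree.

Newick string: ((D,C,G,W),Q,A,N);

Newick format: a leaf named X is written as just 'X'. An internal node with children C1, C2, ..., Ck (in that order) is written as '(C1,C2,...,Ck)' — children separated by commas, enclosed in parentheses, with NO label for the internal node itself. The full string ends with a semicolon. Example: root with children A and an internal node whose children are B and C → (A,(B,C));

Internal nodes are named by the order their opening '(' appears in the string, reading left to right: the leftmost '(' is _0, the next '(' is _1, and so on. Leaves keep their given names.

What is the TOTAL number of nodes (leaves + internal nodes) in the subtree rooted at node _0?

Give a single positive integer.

Newick: ((D,C,G,W),Q,A,N);
Locate _0: it is the '(' at position 0 (the 1st '(' reading left to right).
Query: subtree rooted at _0
_0: subtree_size = 1 + 8
  _1: subtree_size = 1 + 4
    D: subtree_size = 1 + 0
    C: subtree_size = 1 + 0
    G: subtree_size = 1 + 0
    W: subtree_size = 1 + 0
  Q: subtree_size = 1 + 0
  A: subtree_size = 1 + 0
  N: subtree_size = 1 + 0
Total subtree size of _0: 9

Answer: 9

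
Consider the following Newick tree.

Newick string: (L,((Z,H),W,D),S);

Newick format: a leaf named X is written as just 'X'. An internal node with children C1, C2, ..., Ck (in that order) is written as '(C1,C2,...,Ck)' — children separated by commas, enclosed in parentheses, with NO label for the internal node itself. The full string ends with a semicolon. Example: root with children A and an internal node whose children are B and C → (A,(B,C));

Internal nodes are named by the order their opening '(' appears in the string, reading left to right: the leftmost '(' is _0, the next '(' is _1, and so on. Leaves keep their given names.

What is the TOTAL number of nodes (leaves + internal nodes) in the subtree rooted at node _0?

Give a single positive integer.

Answer: 9

Derivation:
Newick: (L,((Z,H),W,D),S);
Locate _0: it is the '(' at position 0 (the 1st '(' reading left to right).
Query: subtree rooted at _0
_0: subtree_size = 1 + 8
  L: subtree_size = 1 + 0
  _1: subtree_size = 1 + 5
    _2: subtree_size = 1 + 2
      Z: subtree_size = 1 + 0
      H: subtree_size = 1 + 0
    W: subtree_size = 1 + 0
    D: subtree_size = 1 + 0
  S: subtree_size = 1 + 0
Total subtree size of _0: 9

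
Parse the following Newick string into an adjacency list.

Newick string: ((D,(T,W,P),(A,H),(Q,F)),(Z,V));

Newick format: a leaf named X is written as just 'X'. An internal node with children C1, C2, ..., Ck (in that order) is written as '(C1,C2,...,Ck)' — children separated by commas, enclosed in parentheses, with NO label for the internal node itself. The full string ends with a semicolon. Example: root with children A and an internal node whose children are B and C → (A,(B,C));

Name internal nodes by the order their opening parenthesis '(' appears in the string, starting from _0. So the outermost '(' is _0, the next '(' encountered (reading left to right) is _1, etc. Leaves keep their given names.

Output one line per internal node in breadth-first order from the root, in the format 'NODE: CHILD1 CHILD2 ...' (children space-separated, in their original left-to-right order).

Input: ((D,(T,W,P),(A,H),(Q,F)),(Z,V));
Scanning left-to-right, naming '(' by encounter order:
  pos 0: '(' -> open internal node _0 (depth 1)
  pos 1: '(' -> open internal node _1 (depth 2)
  pos 4: '(' -> open internal node _2 (depth 3)
  pos 10: ')' -> close internal node _2 (now at depth 2)
  pos 12: '(' -> open internal node _3 (depth 3)
  pos 16: ')' -> close internal node _3 (now at depth 2)
  pos 18: '(' -> open internal node _4 (depth 3)
  pos 22: ')' -> close internal node _4 (now at depth 2)
  pos 23: ')' -> close internal node _1 (now at depth 1)
  pos 25: '(' -> open internal node _5 (depth 2)
  pos 29: ')' -> close internal node _5 (now at depth 1)
  pos 30: ')' -> close internal node _0 (now at depth 0)
Total internal nodes: 6
BFS adjacency from root:
  _0: _1 _5
  _1: D _2 _3 _4
  _5: Z V
  _2: T W P
  _3: A H
  _4: Q F

Answer: _0: _1 _5
_1: D _2 _3 _4
_5: Z V
_2: T W P
_3: A H
_4: Q F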